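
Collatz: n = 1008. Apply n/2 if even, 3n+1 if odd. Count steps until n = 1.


1008 → 504 → 252 → 126 → 63 → 190 → 95 → 286 → 143 → 430 → 215 → 646 → 323 → 970 → 485 → 1456 → 728 → 364 → 182 → 91 → 274 → 137 → 412 → 206 → 103 → 310 → 155 → 466 → 233 → 700 → 350 → 175 → 526 → 263 → 790 → 395 → 1186 → 593 → 1780 → 890 → 445 → 1336 → 668 → 334 → 167 → 502 → 251 → 754 → 377 → 1132 → 566 → 283 → 850 → 425 → 1276 → 638 → 319 → 958 → 479 → 1438 → 719 → 2158 → 1079 → 3238 → 1619 → 4858 → 2429 → 7288 → 3644 → 1822 → 911 → 2734 → 1367 → 4102 → 2051 → 6154 → 3077 → 9232 → 4616 → 2308 → 1154 → 577 → 1732 → 866 → 433 → 1300 → 650 → 325 → 976 → 488 → 244 → 122 → 61 → 184 → 92 → 46 → 23 → 70 → 35 → 106 → 53 → 160 → 80 → 40 → 20 → 10 → 5 → 16 → 8 → 4 → 2 → 1
Total steps = 111

111 steps


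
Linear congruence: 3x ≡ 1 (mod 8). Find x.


GCD(3, 8) = 1, unique solution
a^(-1) mod 8 = 3
x = 3 * 1 mod 8 = 3

x ≡ 3 (mod 8)


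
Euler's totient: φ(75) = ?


75 = 3 × 5^2
Prime factors: 3, 5
φ(75) = 75 × (1-1/3) × (1-1/5)
= 75 × 2/3 × 4/5 = 40

φ(75) = 40


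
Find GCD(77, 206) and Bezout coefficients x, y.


Tabular extended Euclidean (each row: r = 77*s + 206*t):
r=77, s=1, t=0
r=206, s=0, t=1
q=0: r=77, s=1, t=0   [77*(1) + 206*(0) = 77]
q=2: r=52, s=-2, t=1   [77*(-2) + 206*(1) = 52]
q=1: r=25, s=3, t=-1   [77*(3) + 206*(-1) = 25]
q=2: r=2, s=-8, t=3   [77*(-8) + 206*(3) = 2]
q=12: r=1, s=99, t=-37   [77*(99) + 206*(-37) = 1]
q=2: r=0, s=-206, t=77   [77*(-206) + 206*(77) = 0]
GCD = 1; from the row with r=1: x=99, y=-37
Check: 77*(99) + 206*(-37) = 7623 - 7622 = 1

GCD = 1, x = 99, y = -37


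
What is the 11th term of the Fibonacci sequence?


Sequence: 1, 1, 2, 3, 5, 8, 13, 21, 34, 55, 89
F(11) = 89


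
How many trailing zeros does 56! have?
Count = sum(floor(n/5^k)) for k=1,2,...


floor(56/5) = 11
floor(56/25) = 2
Total = 13

13 trailing zeros


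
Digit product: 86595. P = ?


8 × 6 × 5 × 9 × 5 = 10800


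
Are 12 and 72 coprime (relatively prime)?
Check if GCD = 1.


Euclidean algorithm:
72 = 6 * 12 + 0
GCD(12, 72) = 12

No, not coprime (GCD = 12)


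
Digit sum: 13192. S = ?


1 + 3 + 1 + 9 + 2 = 16


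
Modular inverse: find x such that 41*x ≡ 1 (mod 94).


Use the extended Euclidean algorithm on (94, 41); each row r = 94*s + 41*t:
r=94, s=1, t=0
r=41, s=0, t=1
q=2: r=12, s=1, t=-2   [94*(1) + 41*(-2) = 12]
q=3: r=5, s=-3, t=7   [94*(-3) + 41*(7) = 5]
q=2: r=2, s=7, t=-16   [94*(7) + 41*(-16) = 2]
q=2: r=1, s=-17, t=39   [94*(-17) + 41*(39) = 1]
q=2: r=0, s=41, t=-94   [94*(41) + 41*(-94) = 0]
GCD = 1 with t = 39, so 41*(39) ≡ 1 (mod 94)
Inverse = 39 mod 94 = 39
Check: 41 * 39 = 1599 ≡ 1 (mod 94)

41^(-1) ≡ 39 (mod 94)


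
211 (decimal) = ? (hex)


211 (base 10) = 211 (decimal)
211 (decimal) = D3 (base 16)


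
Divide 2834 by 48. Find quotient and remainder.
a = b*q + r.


2834 = 48 * 59 + 2
Check: 2832 + 2 = 2834

q = 59, r = 2


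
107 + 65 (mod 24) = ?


107 + 65 = 172
172 mod 24 = 4


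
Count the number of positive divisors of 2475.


2475 = 3^2 × 5^2 × 11^1
d(2475) = (2+1) × (2+1) × (1+1) = 18

18 divisors


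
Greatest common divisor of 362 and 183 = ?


362 = 1 * 183 + 179
183 = 1 * 179 + 4
179 = 44 * 4 + 3
4 = 1 * 3 + 1
3 = 3 * 1 + 0
GCD = 1


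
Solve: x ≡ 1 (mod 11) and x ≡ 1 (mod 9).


M = 11*9 = 99
M1 = M/11 = 9, M2 = M/9 = 11
M1^(-1) mod 11 = 5, M2^(-1) mod 9 = 5
x = 1*9*5 + 1*11*5 = 100
100 mod 99 = 1
Check: 1 mod 11 = 1 ✓, 1 mod 9 = 1 ✓

x ≡ 1 (mod 99)


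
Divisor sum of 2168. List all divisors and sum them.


Divisors of 2168: 1, 2, 4, 8, 271, 542, 1084, 2168
Sum = 1 + 2 + 4 + 8 + 271 + 542 + 1084 + 2168 = 4080

σ(2168) = 4080


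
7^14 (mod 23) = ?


7^1 mod 23 = 7
7^2 mod 23 = 3
7^3 mod 23 = 21
7^4 mod 23 = 9
7^5 mod 23 = 17
7^6 mod 23 = 4
7^7 mod 23 = 5
7^8 mod 23 = 12
7^9 mod 23 = 15
7^10 mod 23 = 13
7^11 mod 23 = 22
7^12 mod 23 = 16
7^13 mod 23 = 20
7^14 mod 23 = 2


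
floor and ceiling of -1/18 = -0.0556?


-1/18 = -0.0556
floor = -1
ceil = 0

floor = -1, ceil = 0


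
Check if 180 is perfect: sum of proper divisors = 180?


Proper divisors of 180: 1, 2, 3, 4, 5, 6, 9, 10, 12, 15, 18, 20, 30, 36, 45, 60, 90
Sum = 1 + 2 + 3 + 4 + 5 + 6 + 9 + 10 + 12 + 15 + 18 + 20 + 30 + 36 + 45 + 60 + 90 = 366

No, 180 is not perfect (366 ≠ 180)


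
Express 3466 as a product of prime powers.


3466 / 2 = 1733
1733 / 1733 = 1
3466 = 2 × 1733


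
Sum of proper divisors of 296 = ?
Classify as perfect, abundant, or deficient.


Proper divisors: 1, 2, 4, 8, 37, 74, 148
Sum = 1 + 2 + 4 + 8 + 37 + 74 + 148 = 274
274 < 296 → deficient

s(296) = 274 (deficient)


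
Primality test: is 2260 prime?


2260 / 2 = 1130 (exact division)
2260 is NOT prime.

No, 2260 is not prime


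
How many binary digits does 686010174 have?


686010174 in base 2 = 101000111000111010111100111110
Number of digits = 30

30 digits (base 2)


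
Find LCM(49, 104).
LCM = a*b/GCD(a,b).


GCD(49, 104) = 1
LCM = 49*104/1 = 5096/1 = 5096

LCM = 5096


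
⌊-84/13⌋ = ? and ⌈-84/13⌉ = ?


-84/13 = -6.4615
floor = -7
ceil = -6

floor = -7, ceil = -6


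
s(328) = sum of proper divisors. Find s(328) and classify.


Proper divisors: 1, 2, 4, 8, 41, 82, 164
Sum = 1 + 2 + 4 + 8 + 41 + 82 + 164 = 302
302 < 328 → deficient

s(328) = 302 (deficient)


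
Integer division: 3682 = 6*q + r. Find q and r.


3682 = 6 * 613 + 4
Check: 3678 + 4 = 3682

q = 613, r = 4


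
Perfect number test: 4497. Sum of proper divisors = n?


Proper divisors of 4497: 1, 3, 1499
Sum = 1 + 3 + 1499 = 1503

No, 4497 is not perfect (1503 ≠ 4497)


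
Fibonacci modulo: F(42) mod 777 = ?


F(k) mod 777 for k=1..42:
1, 1, 2, 3, 5, 8, 13, 21, 34, 55, 89, 144, 233, 377, 610, 210, 43, 253, 296, 549, 68, 617, 685, 525, 433, 181, 614, 18, 632, 650, 505, 378, 106, 484, 590, 297, 110, 407, 517, 147, 664, 34
F(42) mod 777 = 34


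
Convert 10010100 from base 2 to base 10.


10010100 (base 2) = 148 (decimal)
148 (decimal) = 148 (base 10)


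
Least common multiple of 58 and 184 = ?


GCD(58, 184) = 2
LCM = 58*184/2 = 10672/2 = 5336

LCM = 5336


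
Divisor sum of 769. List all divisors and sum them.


Divisors of 769: 1, 769
Sum = 1 + 769 = 770

σ(769) = 770


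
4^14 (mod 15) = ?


4^1 mod 15 = 4
4^2 mod 15 = 1
4^3 mod 15 = 4
4^4 mod 15 = 1
4^5 mod 15 = 4
4^6 mod 15 = 1
4^7 mod 15 = 4
4^8 mod 15 = 1
4^9 mod 15 = 4
4^10 mod 15 = 1
4^11 mod 15 = 4
4^12 mod 15 = 1
4^13 mod 15 = 4
4^14 mod 15 = 1


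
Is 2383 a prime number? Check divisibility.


Check divisors up to sqrt(2383) = 48.8160
No divisors found.
2383 is prime.

Yes, 2383 is prime


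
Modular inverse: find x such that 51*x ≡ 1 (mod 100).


Use the extended Euclidean algorithm on (100, 51); each row r = 100*s + 51*t:
r=100, s=1, t=0
r=51, s=0, t=1
q=1: r=49, s=1, t=-1   [100*(1) + 51*(-1) = 49]
q=1: r=2, s=-1, t=2   [100*(-1) + 51*(2) = 2]
q=24: r=1, s=25, t=-49   [100*(25) + 51*(-49) = 1]
q=2: r=0, s=-51, t=100   [100*(-51) + 51*(100) = 0]
GCD = 1 with t = -49, so 51*(-49) ≡ 1 (mod 100)
Inverse = -49 mod 100 = 51
Check: 51 * 51 = 2601 ≡ 1 (mod 100)

51^(-1) ≡ 51 (mod 100)


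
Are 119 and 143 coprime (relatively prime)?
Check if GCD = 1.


Euclidean algorithm:
143 = 1 * 119 + 24
119 = 4 * 24 + 23
24 = 1 * 23 + 1
23 = 23 * 1 + 0
GCD(119, 143) = 1

Yes, coprime (GCD = 1)


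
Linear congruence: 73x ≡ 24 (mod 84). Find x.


GCD(73, 84) = 1, unique solution
a^(-1) mod 84 = 61
x = 61 * 24 mod 84 = 36

x ≡ 36 (mod 84)


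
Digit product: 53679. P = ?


5 × 3 × 6 × 7 × 9 = 5670


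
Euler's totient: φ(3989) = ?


3989 = 3989
Prime factors: 3989
φ(3989) = 3989 × (1-1/3989)
= 3989 × 3988/3989 = 3988

φ(3989) = 3988


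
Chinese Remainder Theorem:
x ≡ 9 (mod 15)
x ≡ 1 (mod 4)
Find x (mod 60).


M = 15*4 = 60
M1 = M/15 = 4, M2 = M/4 = 15
M1^(-1) mod 15 = 4, M2^(-1) mod 4 = 3
x = 9*4*4 + 1*15*3 = 189
189 mod 60 = 9
Check: 9 mod 15 = 9 ✓, 9 mod 4 = 1 ✓

x ≡ 9 (mod 60)


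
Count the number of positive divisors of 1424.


1424 = 2^4 × 89^1
d(1424) = (4+1) × (1+1) = 10

10 divisors


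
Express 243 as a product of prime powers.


243 / 3 = 81
81 / 3 = 27
27 / 3 = 9
9 / 3 = 3
3 / 3 = 1
243 = 3^5


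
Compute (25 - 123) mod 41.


25 - 123 = -98
-98 mod 41 = 25


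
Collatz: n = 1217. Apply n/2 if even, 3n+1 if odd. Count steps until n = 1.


1217 → 3652 → 1826 → 913 → 2740 → 1370 → 685 → 2056 → 1028 → 514 → 257 → 772 → 386 → 193 → 580 → 290 → 145 → 436 → 218 → 109 → 328 → 164 → 82 → 41 → 124 → 62 → 31 → 94 → 47 → 142 → 71 → 214 → 107 → 322 → 161 → 484 → 242 → 121 → 364 → 182 → 91 → 274 → 137 → 412 → 206 → 103 → 310 → 155 → 466 → 233 → 700 → 350 → 175 → 526 → 263 → 790 → 395 → 1186 → 593 → 1780 → 890 → 445 → 1336 → 668 → 334 → 167 → 502 → 251 → 754 → 377 → 1132 → 566 → 283 → 850 → 425 → 1276 → 638 → 319 → 958 → 479 → 1438 → 719 → 2158 → 1079 → 3238 → 1619 → 4858 → 2429 → 7288 → 3644 → 1822 → 911 → 2734 → 1367 → 4102 → 2051 → 6154 → 3077 → 9232 → 4616 → 2308 → 1154 → 577 → 1732 → 866 → 433 → 1300 → 650 → 325 → 976 → 488 → 244 → 122 → 61 → 184 → 92 → 46 → 23 → 70 → 35 → 106 → 53 → 160 → 80 → 40 → 20 → 10 → 5 → 16 → 8 → 4 → 2 → 1
Total steps = 132

132 steps


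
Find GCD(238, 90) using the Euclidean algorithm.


238 = 2 * 90 + 58
90 = 1 * 58 + 32
58 = 1 * 32 + 26
32 = 1 * 26 + 6
26 = 4 * 6 + 2
6 = 3 * 2 + 0
GCD = 2


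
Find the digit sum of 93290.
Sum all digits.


9 + 3 + 2 + 9 + 0 = 23


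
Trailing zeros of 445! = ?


floor(445/5) = 89
floor(445/25) = 17
floor(445/125) = 3
Total = 109

109 trailing zeros


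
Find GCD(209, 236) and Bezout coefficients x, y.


Tabular extended Euclidean (each row: r = 209*s + 236*t):
r=209, s=1, t=0
r=236, s=0, t=1
q=0: r=209, s=1, t=0   [209*(1) + 236*(0) = 209]
q=1: r=27, s=-1, t=1   [209*(-1) + 236*(1) = 27]
q=7: r=20, s=8, t=-7   [209*(8) + 236*(-7) = 20]
q=1: r=7, s=-9, t=8   [209*(-9) + 236*(8) = 7]
q=2: r=6, s=26, t=-23   [209*(26) + 236*(-23) = 6]
q=1: r=1, s=-35, t=31   [209*(-35) + 236*(31) = 1]
q=6: r=0, s=236, t=-209   [209*(236) + 236*(-209) = 0]
GCD = 1; from the row with r=1: x=-35, y=31
Check: 209*(-35) + 236*(31) = -7315 + 7316 = 1

GCD = 1, x = -35, y = 31


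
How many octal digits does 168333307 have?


168333307 in base 8 = 1202107773
Number of digits = 10

10 digits (base 8)


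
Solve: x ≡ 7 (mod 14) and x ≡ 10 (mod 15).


M = 14*15 = 210
M1 = M/14 = 15, M2 = M/15 = 14
M1^(-1) mod 14 = 1, M2^(-1) mod 15 = 14
x = 7*15*1 + 10*14*14 = 2065
2065 mod 210 = 175
Check: 175 mod 14 = 7 ✓, 175 mod 15 = 10 ✓

x ≡ 175 (mod 210)


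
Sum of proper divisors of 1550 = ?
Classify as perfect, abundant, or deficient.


Proper divisors: 1, 2, 5, 10, 25, 31, 50, 62, 155, 310, 775
Sum = 1 + 2 + 5 + 10 + 25 + 31 + 50 + 62 + 155 + 310 + 775 = 1426
1426 < 1550 → deficient

s(1550) = 1426 (deficient)


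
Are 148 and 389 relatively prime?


Euclidean algorithm:
389 = 2 * 148 + 93
148 = 1 * 93 + 55
93 = 1 * 55 + 38
55 = 1 * 38 + 17
38 = 2 * 17 + 4
17 = 4 * 4 + 1
4 = 4 * 1 + 0
GCD(148, 389) = 1

Yes, coprime (GCD = 1)


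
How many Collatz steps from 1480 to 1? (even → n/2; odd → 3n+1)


1480 → 740 → 370 → 185 → 556 → 278 → 139 → 418 → 209 → 628 → 314 → 157 → 472 → 236 → 118 → 59 → 178 → 89 → 268 → 134 → 67 → 202 → 101 → 304 → 152 → 76 → 38 → 19 → 58 → 29 → 88 → 44 → 22 → 11 → 34 → 17 → 52 → 26 → 13 → 40 → 20 → 10 → 5 → 16 → 8 → 4 → 2 → 1
Total steps = 47

47 steps


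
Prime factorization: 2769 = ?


2769 / 3 = 923
923 / 13 = 71
71 / 71 = 1
2769 = 3 × 13 × 71


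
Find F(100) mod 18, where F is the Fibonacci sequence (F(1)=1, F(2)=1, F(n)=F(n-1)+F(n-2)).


F(k) mod 18 for k=1..100:
1, 1, 2, 3, 5, 8, 13, 3, 16, 1, 17, 0, 17, 17, 16, 15, 13, 10, 5, 15, 2, 17, 1, 0, 1, 1, 2, 3, 5, 8, 13, 3, 16, 1, 17, 0, 17, 17, 16, 15, 13, 10, 5, 15, 2, 17, 1, 0, 1, 1, 2, 3, 5, 8, 13, 3, 16, 1, 17, 0, 17, 17, 16, 15, 13, 10, 5, 15, 2, 17, 1, 0, 1, 1, 2, 3, 5, 8, 13, 3, 16, 1, 17, 0, 17, 17, 16, 15, 13, 10, 5, 15, 2, 17, 1, 0, 1, 1, 2, 3
F(100) mod 18 = 3


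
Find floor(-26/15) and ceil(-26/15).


-26/15 = -1.7333
floor = -2
ceil = -1

floor = -2, ceil = -1


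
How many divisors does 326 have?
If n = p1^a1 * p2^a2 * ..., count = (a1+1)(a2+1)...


326 = 2^1 × 163^1
d(326) = (1+1) × (1+1) = 4

4 divisors


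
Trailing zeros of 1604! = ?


floor(1604/5) = 320
floor(1604/25) = 64
floor(1604/125) = 12
floor(1604/625) = 2
Total = 398

398 trailing zeros


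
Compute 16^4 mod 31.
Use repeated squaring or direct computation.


16^1 mod 31 = 16
16^2 mod 31 = 8
16^3 mod 31 = 4
16^4 mod 31 = 2


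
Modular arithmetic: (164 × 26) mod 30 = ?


164 × 26 = 4264
4264 mod 30 = 4


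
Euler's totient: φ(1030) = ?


1030 = 2 × 5 × 103
Prime factors: 2, 5, 103
φ(1030) = 1030 × (1-1/2) × (1-1/5) × (1-1/103)
= 1030 × 1/2 × 4/5 × 102/103 = 408

φ(1030) = 408


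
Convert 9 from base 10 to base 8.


9 (base 10) = 9 (decimal)
9 (decimal) = 11 (base 8)


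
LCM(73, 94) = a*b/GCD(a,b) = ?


GCD(73, 94) = 1
LCM = 73*94/1 = 6862/1 = 6862

LCM = 6862


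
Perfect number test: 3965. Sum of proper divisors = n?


Proper divisors of 3965: 1, 5, 13, 61, 65, 305, 793
Sum = 1 + 5 + 13 + 61 + 65 + 305 + 793 = 1243

No, 3965 is not perfect (1243 ≠ 3965)


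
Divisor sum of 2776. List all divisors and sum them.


Divisors of 2776: 1, 2, 4, 8, 347, 694, 1388, 2776
Sum = 1 + 2 + 4 + 8 + 347 + 694 + 1388 + 2776 = 5220

σ(2776) = 5220


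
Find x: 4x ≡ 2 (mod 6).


GCD(4, 6) = 2 divides 2
Divide: 2x ≡ 1 (mod 3)
x ≡ 2 (mod 3)


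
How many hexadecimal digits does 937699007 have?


937699007 in base 16 = 37E426BF
Number of digits = 8

8 digits (base 16)


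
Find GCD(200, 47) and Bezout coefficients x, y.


Tabular extended Euclidean (each row: r = 200*s + 47*t):
r=200, s=1, t=0
r=47, s=0, t=1
q=4: r=12, s=1, t=-4   [200*(1) + 47*(-4) = 12]
q=3: r=11, s=-3, t=13   [200*(-3) + 47*(13) = 11]
q=1: r=1, s=4, t=-17   [200*(4) + 47*(-17) = 1]
q=11: r=0, s=-47, t=200   [200*(-47) + 47*(200) = 0]
GCD = 1; from the row with r=1: x=4, y=-17
Check: 200*(4) + 47*(-17) = 800 - 799 = 1

GCD = 1, x = 4, y = -17


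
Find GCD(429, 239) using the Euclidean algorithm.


429 = 1 * 239 + 190
239 = 1 * 190 + 49
190 = 3 * 49 + 43
49 = 1 * 43 + 6
43 = 7 * 6 + 1
6 = 6 * 1 + 0
GCD = 1


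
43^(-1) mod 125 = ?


Use the extended Euclidean algorithm on (125, 43); each row r = 125*s + 43*t:
r=125, s=1, t=0
r=43, s=0, t=1
q=2: r=39, s=1, t=-2   [125*(1) + 43*(-2) = 39]
q=1: r=4, s=-1, t=3   [125*(-1) + 43*(3) = 4]
q=9: r=3, s=10, t=-29   [125*(10) + 43*(-29) = 3]
q=1: r=1, s=-11, t=32   [125*(-11) + 43*(32) = 1]
q=3: r=0, s=43, t=-125   [125*(43) + 43*(-125) = 0]
GCD = 1 with t = 32, so 43*(32) ≡ 1 (mod 125)
Inverse = 32 mod 125 = 32
Check: 43 * 32 = 1376 ≡ 1 (mod 125)

43^(-1) ≡ 32 (mod 125)


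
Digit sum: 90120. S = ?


9 + 0 + 1 + 2 + 0 = 12


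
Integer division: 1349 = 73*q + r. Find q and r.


1349 = 73 * 18 + 35
Check: 1314 + 35 = 1349

q = 18, r = 35


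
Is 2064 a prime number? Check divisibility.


2064 / 2 = 1032 (exact division)
2064 is NOT prime.

No, 2064 is not prime


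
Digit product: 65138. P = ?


6 × 5 × 1 × 3 × 8 = 720


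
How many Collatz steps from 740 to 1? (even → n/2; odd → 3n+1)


740 → 370 → 185 → 556 → 278 → 139 → 418 → 209 → 628 → 314 → 157 → 472 → 236 → 118 → 59 → 178 → 89 → 268 → 134 → 67 → 202 → 101 → 304 → 152 → 76 → 38 → 19 → 58 → 29 → 88 → 44 → 22 → 11 → 34 → 17 → 52 → 26 → 13 → 40 → 20 → 10 → 5 → 16 → 8 → 4 → 2 → 1
Total steps = 46

46 steps


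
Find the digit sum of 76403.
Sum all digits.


7 + 6 + 4 + 0 + 3 = 20


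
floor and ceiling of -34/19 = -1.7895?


-34/19 = -1.7895
floor = -2
ceil = -1

floor = -2, ceil = -1


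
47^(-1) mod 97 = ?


Use the extended Euclidean algorithm on (97, 47); each row r = 97*s + 47*t:
r=97, s=1, t=0
r=47, s=0, t=1
q=2: r=3, s=1, t=-2   [97*(1) + 47*(-2) = 3]
q=15: r=2, s=-15, t=31   [97*(-15) + 47*(31) = 2]
q=1: r=1, s=16, t=-33   [97*(16) + 47*(-33) = 1]
q=2: r=0, s=-47, t=97   [97*(-47) + 47*(97) = 0]
GCD = 1 with t = -33, so 47*(-33) ≡ 1 (mod 97)
Inverse = -33 mod 97 = 64
Check: 47 * 64 = 3008 ≡ 1 (mod 97)

47^(-1) ≡ 64 (mod 97)


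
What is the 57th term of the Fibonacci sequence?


Sequence: 1, 1, 2, 3, 5, 8, 13, 21, 34, 55, 89, 144, 233, 377, 610, 987, 1597, 2584, 4181, 6765, 10946, 17711, 28657, 46368, 75025, 121393, 196418, 317811, 514229, 832040, 1346269, 2178309, 3524578, 5702887, 9227465, 14930352, 24157817, 39088169, 63245986, 102334155, 165580141, 267914296, 433494437, 701408733, 1134903170, 1836311903, 2971215073, 4807526976, 7778742049, 12586269025, 20365011074, 32951280099, 53316291173, 86267571272, 139583862445, 225851433717, 365435296162
F(57) = 365435296162


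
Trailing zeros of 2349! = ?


floor(2349/5) = 469
floor(2349/25) = 93
floor(2349/125) = 18
floor(2349/625) = 3
Total = 583

583 trailing zeros


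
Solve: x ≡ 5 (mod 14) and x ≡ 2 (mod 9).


M = 14*9 = 126
M1 = M/14 = 9, M2 = M/9 = 14
M1^(-1) mod 14 = 11, M2^(-1) mod 9 = 2
x = 5*9*11 + 2*14*2 = 551
551 mod 126 = 47
Check: 47 mod 14 = 5 ✓, 47 mod 9 = 2 ✓

x ≡ 47 (mod 126)


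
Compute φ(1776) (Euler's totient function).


1776 = 2^4 × 3 × 37
Prime factors: 2, 3, 37
φ(1776) = 1776 × (1-1/2) × (1-1/3) × (1-1/37)
= 1776 × 1/2 × 2/3 × 36/37 = 576

φ(1776) = 576


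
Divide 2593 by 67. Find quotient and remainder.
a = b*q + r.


2593 = 67 * 38 + 47
Check: 2546 + 47 = 2593

q = 38, r = 47


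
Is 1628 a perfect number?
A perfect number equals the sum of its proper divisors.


Proper divisors of 1628: 1, 2, 4, 11, 22, 37, 44, 74, 148, 407, 814
Sum = 1 + 2 + 4 + 11 + 22 + 37 + 44 + 74 + 148 + 407 + 814 = 1564

No, 1628 is not perfect (1564 ≠ 1628)


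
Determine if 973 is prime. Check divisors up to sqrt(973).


973 / 7 = 139 (exact division)
973 is NOT prime.

No, 973 is not prime


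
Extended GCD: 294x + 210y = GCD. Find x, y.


Tabular extended Euclidean (each row: r = 294*s + 210*t):
r=294, s=1, t=0
r=210, s=0, t=1
q=1: r=84, s=1, t=-1   [294*(1) + 210*(-1) = 84]
q=2: r=42, s=-2, t=3   [294*(-2) + 210*(3) = 42]
q=2: r=0, s=5, t=-7   [294*(5) + 210*(-7) = 0]
GCD = 42; from the row with r=42: x=-2, y=3
Check: 294*(-2) + 210*(3) = -588 + 630 = 42

GCD = 42, x = -2, y = 3


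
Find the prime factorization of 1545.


1545 / 3 = 515
515 / 5 = 103
103 / 103 = 1
1545 = 3 × 5 × 103


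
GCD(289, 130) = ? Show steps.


289 = 2 * 130 + 29
130 = 4 * 29 + 14
29 = 2 * 14 + 1
14 = 14 * 1 + 0
GCD = 1


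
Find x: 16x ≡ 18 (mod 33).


GCD(16, 33) = 1, unique solution
a^(-1) mod 33 = 31
x = 31 * 18 mod 33 = 30

x ≡ 30 (mod 33)


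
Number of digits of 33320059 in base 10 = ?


33320059 has 8 digits in base 10
floor(log10(33320059)) + 1 = floor(7.5227) + 1 = 8

8 digits (base 10)


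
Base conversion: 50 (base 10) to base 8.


50 (base 10) = 50 (decimal)
50 (decimal) = 62 (base 8)


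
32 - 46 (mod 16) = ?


32 - 46 = -14
-14 mod 16 = 2


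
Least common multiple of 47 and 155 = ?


GCD(47, 155) = 1
LCM = 47*155/1 = 7285/1 = 7285

LCM = 7285


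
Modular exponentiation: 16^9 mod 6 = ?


16^1 mod 6 = 4
16^2 mod 6 = 4
16^3 mod 6 = 4
16^4 mod 6 = 4
16^5 mod 6 = 4
16^6 mod 6 = 4
16^7 mod 6 = 4
16^8 mod 6 = 4
16^9 mod 6 = 4


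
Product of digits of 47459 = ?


4 × 7 × 4 × 5 × 9 = 5040


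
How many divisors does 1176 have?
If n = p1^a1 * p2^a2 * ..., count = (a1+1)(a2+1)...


1176 = 2^3 × 3^1 × 7^2
d(1176) = (3+1) × (1+1) × (2+1) = 24

24 divisors


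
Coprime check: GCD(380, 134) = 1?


Euclidean algorithm:
380 = 2 * 134 + 112
134 = 1 * 112 + 22
112 = 5 * 22 + 2
22 = 11 * 2 + 0
GCD(380, 134) = 2

No, not coprime (GCD = 2)


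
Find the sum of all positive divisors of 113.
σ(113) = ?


Divisors of 113: 1, 113
Sum = 1 + 113 = 114

σ(113) = 114


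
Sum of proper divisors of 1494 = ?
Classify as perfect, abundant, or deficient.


Proper divisors: 1, 2, 3, 6, 9, 18, 83, 166, 249, 498, 747
Sum = 1 + 2 + 3 + 6 + 9 + 18 + 83 + 166 + 249 + 498 + 747 = 1782
1782 > 1494 → abundant

s(1494) = 1782 (abundant)


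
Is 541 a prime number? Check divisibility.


Check divisors up to sqrt(541) = 23.2594
No divisors found.
541 is prime.

Yes, 541 is prime


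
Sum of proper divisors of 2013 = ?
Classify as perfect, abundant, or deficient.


Proper divisors: 1, 3, 11, 33, 61, 183, 671
Sum = 1 + 3 + 11 + 33 + 61 + 183 + 671 = 963
963 < 2013 → deficient

s(2013) = 963 (deficient)


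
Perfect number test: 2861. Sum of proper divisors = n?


Proper divisors of 2861: 1
Sum = 1 = 1

No, 2861 is not perfect (1 ≠ 2861)


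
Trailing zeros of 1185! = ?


floor(1185/5) = 237
floor(1185/25) = 47
floor(1185/125) = 9
floor(1185/625) = 1
Total = 294

294 trailing zeros


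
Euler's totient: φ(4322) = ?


4322 = 2 × 2161
Prime factors: 2, 2161
φ(4322) = 4322 × (1-1/2) × (1-1/2161)
= 4322 × 1/2 × 2160/2161 = 2160

φ(4322) = 2160


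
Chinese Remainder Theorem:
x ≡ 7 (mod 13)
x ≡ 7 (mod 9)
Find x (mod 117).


M = 13*9 = 117
M1 = M/13 = 9, M2 = M/9 = 13
M1^(-1) mod 13 = 3, M2^(-1) mod 9 = 7
x = 7*9*3 + 7*13*7 = 826
826 mod 117 = 7
Check: 7 mod 13 = 7 ✓, 7 mod 9 = 7 ✓

x ≡ 7 (mod 117)


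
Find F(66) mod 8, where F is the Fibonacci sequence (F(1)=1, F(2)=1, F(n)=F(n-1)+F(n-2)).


F(k) mod 8 for k=1..66:
1, 1, 2, 3, 5, 0, 5, 5, 2, 7, 1, 0, 1, 1, 2, 3, 5, 0, 5, 5, 2, 7, 1, 0, 1, 1, 2, 3, 5, 0, 5, 5, 2, 7, 1, 0, 1, 1, 2, 3, 5, 0, 5, 5, 2, 7, 1, 0, 1, 1, 2, 3, 5, 0, 5, 5, 2, 7, 1, 0, 1, 1, 2, 3, 5, 0
F(66) mod 8 = 0


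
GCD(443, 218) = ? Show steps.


443 = 2 * 218 + 7
218 = 31 * 7 + 1
7 = 7 * 1 + 0
GCD = 1


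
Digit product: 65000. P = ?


6 × 5 × 0 × 0 × 0 = 0


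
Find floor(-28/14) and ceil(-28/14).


-28/14 = -2.0000
floor = -2
ceil = -2

floor = -2, ceil = -2


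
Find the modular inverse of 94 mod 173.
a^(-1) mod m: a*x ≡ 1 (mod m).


Use the extended Euclidean algorithm on (173, 94); each row r = 173*s + 94*t:
r=173, s=1, t=0
r=94, s=0, t=1
q=1: r=79, s=1, t=-1   [173*(1) + 94*(-1) = 79]
q=1: r=15, s=-1, t=2   [173*(-1) + 94*(2) = 15]
q=5: r=4, s=6, t=-11   [173*(6) + 94*(-11) = 4]
q=3: r=3, s=-19, t=35   [173*(-19) + 94*(35) = 3]
q=1: r=1, s=25, t=-46   [173*(25) + 94*(-46) = 1]
q=3: r=0, s=-94, t=173   [173*(-94) + 94*(173) = 0]
GCD = 1 with t = -46, so 94*(-46) ≡ 1 (mod 173)
Inverse = -46 mod 173 = 127
Check: 94 * 127 = 11938 ≡ 1 (mod 173)

94^(-1) ≡ 127 (mod 173)


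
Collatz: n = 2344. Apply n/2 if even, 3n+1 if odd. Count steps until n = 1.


2344 → 1172 → 586 → 293 → 880 → 440 → 220 → 110 → 55 → 166 → 83 → 250 → 125 → 376 → 188 → 94 → 47 → 142 → 71 → 214 → 107 → 322 → 161 → 484 → 242 → 121 → 364 → 182 → 91 → 274 → 137 → 412 → 206 → 103 → 310 → 155 → 466 → 233 → 700 → 350 → 175 → 526 → 263 → 790 → 395 → 1186 → 593 → 1780 → 890 → 445 → 1336 → 668 → 334 → 167 → 502 → 251 → 754 → 377 → 1132 → 566 → 283 → 850 → 425 → 1276 → 638 → 319 → 958 → 479 → 1438 → 719 → 2158 → 1079 → 3238 → 1619 → 4858 → 2429 → 7288 → 3644 → 1822 → 911 → 2734 → 1367 → 4102 → 2051 → 6154 → 3077 → 9232 → 4616 → 2308 → 1154 → 577 → 1732 → 866 → 433 → 1300 → 650 → 325 → 976 → 488 → 244 → 122 → 61 → 184 → 92 → 46 → 23 → 70 → 35 → 106 → 53 → 160 → 80 → 40 → 20 → 10 → 5 → 16 → 8 → 4 → 2 → 1
Total steps = 120

120 steps


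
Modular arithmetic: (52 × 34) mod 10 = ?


52 × 34 = 1768
1768 mod 10 = 8


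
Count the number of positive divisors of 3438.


3438 = 2^1 × 3^2 × 191^1
d(3438) = (1+1) × (2+1) × (1+1) = 12

12 divisors


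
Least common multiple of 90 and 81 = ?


GCD(90, 81) = 9
LCM = 90*81/9 = 7290/9 = 810

LCM = 810


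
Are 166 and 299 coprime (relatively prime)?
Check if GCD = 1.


Euclidean algorithm:
299 = 1 * 166 + 133
166 = 1 * 133 + 33
133 = 4 * 33 + 1
33 = 33 * 1 + 0
GCD(166, 299) = 1

Yes, coprime (GCD = 1)


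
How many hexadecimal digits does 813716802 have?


813716802 in base 16 = 30805542
Number of digits = 8

8 digits (base 16)


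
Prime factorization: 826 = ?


826 / 2 = 413
413 / 7 = 59
59 / 59 = 1
826 = 2 × 7 × 59


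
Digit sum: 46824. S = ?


4 + 6 + 8 + 2 + 4 = 24


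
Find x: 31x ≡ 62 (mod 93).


GCD(31, 93) = 31 divides 62
Divide: 1x ≡ 2 (mod 3)
x ≡ 2 (mod 3)


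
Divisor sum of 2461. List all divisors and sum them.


Divisors of 2461: 1, 23, 107, 2461
Sum = 1 + 23 + 107 + 2461 = 2592

σ(2461) = 2592


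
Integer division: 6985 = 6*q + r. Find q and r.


6985 = 6 * 1164 + 1
Check: 6984 + 1 = 6985

q = 1164, r = 1


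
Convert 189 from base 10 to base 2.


189 (base 10) = 189 (decimal)
189 (decimal) = 10111101 (base 2)


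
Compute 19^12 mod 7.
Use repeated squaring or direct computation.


19^1 mod 7 = 5
19^2 mod 7 = 4
19^3 mod 7 = 6
19^4 mod 7 = 2
19^5 mod 7 = 3
19^6 mod 7 = 1
19^7 mod 7 = 5
19^8 mod 7 = 4
19^9 mod 7 = 6
19^10 mod 7 = 2
19^11 mod 7 = 3
19^12 mod 7 = 1


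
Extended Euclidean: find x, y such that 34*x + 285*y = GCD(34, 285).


Tabular extended Euclidean (each row: r = 34*s + 285*t):
r=34, s=1, t=0
r=285, s=0, t=1
q=0: r=34, s=1, t=0   [34*(1) + 285*(0) = 34]
q=8: r=13, s=-8, t=1   [34*(-8) + 285*(1) = 13]
q=2: r=8, s=17, t=-2   [34*(17) + 285*(-2) = 8]
q=1: r=5, s=-25, t=3   [34*(-25) + 285*(3) = 5]
q=1: r=3, s=42, t=-5   [34*(42) + 285*(-5) = 3]
q=1: r=2, s=-67, t=8   [34*(-67) + 285*(8) = 2]
q=1: r=1, s=109, t=-13   [34*(109) + 285*(-13) = 1]
q=2: r=0, s=-285, t=34   [34*(-285) + 285*(34) = 0]
GCD = 1; from the row with r=1: x=109, y=-13
Check: 34*(109) + 285*(-13) = 3706 - 3705 = 1

GCD = 1, x = 109, y = -13


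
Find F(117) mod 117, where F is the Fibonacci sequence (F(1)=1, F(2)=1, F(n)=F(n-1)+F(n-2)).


F(k) mod 117 for k=1..117:
1, 1, 2, 3, 5, 8, 13, 21, 34, 55, 89, 27, 116, 26, 25, 51, 76, 10, 86, 96, 65, 44, 109, 36, 28, 64, 92, 39, 14, 53, 67, 3, 70, 73, 26, 99, 8, 107, 115, 105, 103, 91, 77, 51, 11, 62, 73, 18, 91, 109, 83, 75, 41, 116, 40, 39, 79, 1, 80, 81, 44, 8, 52, 60, 112, 55, 50, 105, 38, 26, 64, 90, 37, 10, 47, 57, 104, 44, 31, 75, 106, 64, 53, 0, 53, 53, 106, 42, 31, 73, 104, 60, 47, 107, 37, 27, 64, 91, 38, 12, 50, 62, 112, 57, 52, 109, 44, 36, 80, 116, 79, 78, 40, 1, 41, 42, 83
F(117) mod 117 = 83


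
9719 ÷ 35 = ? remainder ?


9719 = 35 * 277 + 24
Check: 9695 + 24 = 9719

q = 277, r = 24


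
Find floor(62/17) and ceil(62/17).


62/17 = 3.6471
floor = 3
ceil = 4

floor = 3, ceil = 4


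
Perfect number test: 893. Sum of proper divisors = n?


Proper divisors of 893: 1, 19, 47
Sum = 1 + 19 + 47 = 67

No, 893 is not perfect (67 ≠ 893)


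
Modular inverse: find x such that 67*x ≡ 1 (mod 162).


Use the extended Euclidean algorithm on (162, 67); each row r = 162*s + 67*t:
r=162, s=1, t=0
r=67, s=0, t=1
q=2: r=28, s=1, t=-2   [162*(1) + 67*(-2) = 28]
q=2: r=11, s=-2, t=5   [162*(-2) + 67*(5) = 11]
q=2: r=6, s=5, t=-12   [162*(5) + 67*(-12) = 6]
q=1: r=5, s=-7, t=17   [162*(-7) + 67*(17) = 5]
q=1: r=1, s=12, t=-29   [162*(12) + 67*(-29) = 1]
q=5: r=0, s=-67, t=162   [162*(-67) + 67*(162) = 0]
GCD = 1 with t = -29, so 67*(-29) ≡ 1 (mod 162)
Inverse = -29 mod 162 = 133
Check: 67 * 133 = 8911 ≡ 1 (mod 162)

67^(-1) ≡ 133 (mod 162)


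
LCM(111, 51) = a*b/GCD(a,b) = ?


GCD(111, 51) = 3
LCM = 111*51/3 = 5661/3 = 1887

LCM = 1887


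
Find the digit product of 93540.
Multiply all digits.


9 × 3 × 5 × 4 × 0 = 0


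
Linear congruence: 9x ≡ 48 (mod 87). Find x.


GCD(9, 87) = 3 divides 48
Divide: 3x ≡ 16 (mod 29)
x ≡ 15 (mod 29)


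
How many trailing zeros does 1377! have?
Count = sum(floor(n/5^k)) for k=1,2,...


floor(1377/5) = 275
floor(1377/25) = 55
floor(1377/125) = 11
floor(1377/625) = 2
Total = 343

343 trailing zeros


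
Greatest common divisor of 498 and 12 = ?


498 = 41 * 12 + 6
12 = 2 * 6 + 0
GCD = 6


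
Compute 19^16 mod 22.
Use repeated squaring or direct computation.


19^1 mod 22 = 19
19^2 mod 22 = 9
19^3 mod 22 = 17
19^4 mod 22 = 15
19^5 mod 22 = 21
19^6 mod 22 = 3
19^7 mod 22 = 13
19^8 mod 22 = 5
19^9 mod 22 = 7
19^10 mod 22 = 1
19^11 mod 22 = 19
19^12 mod 22 = 9
19^13 mod 22 = 17
19^14 mod 22 = 15
19^15 mod 22 = 21
19^16 mod 22 = 3


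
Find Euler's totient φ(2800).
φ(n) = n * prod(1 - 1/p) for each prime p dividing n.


2800 = 2^4 × 5^2 × 7
Prime factors: 2, 5, 7
φ(2800) = 2800 × (1-1/2) × (1-1/5) × (1-1/7)
= 2800 × 1/2 × 4/5 × 6/7 = 960

φ(2800) = 960


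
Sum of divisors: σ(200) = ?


Divisors of 200: 1, 2, 4, 5, 8, 10, 20, 25, 40, 50, 100, 200
Sum = 1 + 2 + 4 + 5 + 8 + 10 + 20 + 25 + 40 + 50 + 100 + 200 = 465

σ(200) = 465


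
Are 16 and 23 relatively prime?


Euclidean algorithm:
23 = 1 * 16 + 7
16 = 2 * 7 + 2
7 = 3 * 2 + 1
2 = 2 * 1 + 0
GCD(16, 23) = 1

Yes, coprime (GCD = 1)


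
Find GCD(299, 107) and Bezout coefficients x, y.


Tabular extended Euclidean (each row: r = 299*s + 107*t):
r=299, s=1, t=0
r=107, s=0, t=1
q=2: r=85, s=1, t=-2   [299*(1) + 107*(-2) = 85]
q=1: r=22, s=-1, t=3   [299*(-1) + 107*(3) = 22]
q=3: r=19, s=4, t=-11   [299*(4) + 107*(-11) = 19]
q=1: r=3, s=-5, t=14   [299*(-5) + 107*(14) = 3]
q=6: r=1, s=34, t=-95   [299*(34) + 107*(-95) = 1]
q=3: r=0, s=-107, t=299   [299*(-107) + 107*(299) = 0]
GCD = 1; from the row with r=1: x=34, y=-95
Check: 299*(34) + 107*(-95) = 10166 - 10165 = 1

GCD = 1, x = 34, y = -95


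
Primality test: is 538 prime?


538 / 2 = 269 (exact division)
538 is NOT prime.

No, 538 is not prime


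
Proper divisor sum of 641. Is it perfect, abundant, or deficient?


Proper divisors: 1
Sum = 1 = 1
1 < 641 → deficient

s(641) = 1 (deficient)


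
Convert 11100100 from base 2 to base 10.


11100100 (base 2) = 228 (decimal)
228 (decimal) = 228 (base 10)


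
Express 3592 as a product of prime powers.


3592 / 2 = 1796
1796 / 2 = 898
898 / 2 = 449
449 / 449 = 1
3592 = 2^3 × 449


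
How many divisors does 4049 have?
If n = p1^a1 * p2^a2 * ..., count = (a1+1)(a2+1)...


4049 = 4049^1
d(4049) = (1+1) = 2

2 divisors


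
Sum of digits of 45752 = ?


4 + 5 + 7 + 5 + 2 = 23


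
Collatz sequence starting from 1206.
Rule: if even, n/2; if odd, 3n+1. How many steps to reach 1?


1206 → 603 → 1810 → 905 → 2716 → 1358 → 679 → 2038 → 1019 → 3058 → 1529 → 4588 → 2294 → 1147 → 3442 → 1721 → 5164 → 2582 → 1291 → 3874 → 1937 → 5812 → 2906 → 1453 → 4360 → 2180 → 1090 → 545 → 1636 → 818 → 409 → 1228 → 614 → 307 → 922 → 461 → 1384 → 692 → 346 → 173 → 520 → 260 → 130 → 65 → 196 → 98 → 49 → 148 → 74 → 37 → 112 → 56 → 28 → 14 → 7 → 22 → 11 → 34 → 17 → 52 → 26 → 13 → 40 → 20 → 10 → 5 → 16 → 8 → 4 → 2 → 1
Total steps = 70

70 steps


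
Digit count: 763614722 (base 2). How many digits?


763614722 in base 2 = 101101100000111101011000000010
Number of digits = 30

30 digits (base 2)


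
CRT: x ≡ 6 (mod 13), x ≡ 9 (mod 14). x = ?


M = 13*14 = 182
M1 = M/13 = 14, M2 = M/14 = 13
M1^(-1) mod 13 = 1, M2^(-1) mod 14 = 13
x = 6*14*1 + 9*13*13 = 1605
1605 mod 182 = 149
Check: 149 mod 13 = 6 ✓, 149 mod 14 = 9 ✓

x ≡ 149 (mod 182)


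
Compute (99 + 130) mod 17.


99 + 130 = 229
229 mod 17 = 8


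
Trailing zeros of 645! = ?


floor(645/5) = 129
floor(645/25) = 25
floor(645/125) = 5
floor(645/625) = 1
Total = 160

160 trailing zeros


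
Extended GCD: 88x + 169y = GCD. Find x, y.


Tabular extended Euclidean (each row: r = 88*s + 169*t):
r=88, s=1, t=0
r=169, s=0, t=1
q=0: r=88, s=1, t=0   [88*(1) + 169*(0) = 88]
q=1: r=81, s=-1, t=1   [88*(-1) + 169*(1) = 81]
q=1: r=7, s=2, t=-1   [88*(2) + 169*(-1) = 7]
q=11: r=4, s=-23, t=12   [88*(-23) + 169*(12) = 4]
q=1: r=3, s=25, t=-13   [88*(25) + 169*(-13) = 3]
q=1: r=1, s=-48, t=25   [88*(-48) + 169*(25) = 1]
q=3: r=0, s=169, t=-88   [88*(169) + 169*(-88) = 0]
GCD = 1; from the row with r=1: x=-48, y=25
Check: 88*(-48) + 169*(25) = -4224 + 4225 = 1

GCD = 1, x = -48, y = 25


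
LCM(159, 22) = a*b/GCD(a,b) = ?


GCD(159, 22) = 1
LCM = 159*22/1 = 3498/1 = 3498

LCM = 3498


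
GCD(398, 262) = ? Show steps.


398 = 1 * 262 + 136
262 = 1 * 136 + 126
136 = 1 * 126 + 10
126 = 12 * 10 + 6
10 = 1 * 6 + 4
6 = 1 * 4 + 2
4 = 2 * 2 + 0
GCD = 2


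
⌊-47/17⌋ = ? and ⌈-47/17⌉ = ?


-47/17 = -2.7647
floor = -3
ceil = -2

floor = -3, ceil = -2


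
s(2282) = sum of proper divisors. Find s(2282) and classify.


Proper divisors: 1, 2, 7, 14, 163, 326, 1141
Sum = 1 + 2 + 7 + 14 + 163 + 326 + 1141 = 1654
1654 < 2282 → deficient

s(2282) = 1654 (deficient)


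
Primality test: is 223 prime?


Check divisors up to sqrt(223) = 14.9332
No divisors found.
223 is prime.

Yes, 223 is prime


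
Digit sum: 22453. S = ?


2 + 2 + 4 + 5 + 3 = 16


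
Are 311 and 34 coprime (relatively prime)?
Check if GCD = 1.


Euclidean algorithm:
311 = 9 * 34 + 5
34 = 6 * 5 + 4
5 = 1 * 4 + 1
4 = 4 * 1 + 0
GCD(311, 34) = 1

Yes, coprime (GCD = 1)


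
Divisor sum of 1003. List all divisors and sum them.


Divisors of 1003: 1, 17, 59, 1003
Sum = 1 + 17 + 59 + 1003 = 1080

σ(1003) = 1080


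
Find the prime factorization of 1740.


1740 / 2 = 870
870 / 2 = 435
435 / 3 = 145
145 / 5 = 29
29 / 29 = 1
1740 = 2^2 × 3 × 5 × 29


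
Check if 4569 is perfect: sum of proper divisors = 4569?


Proper divisors of 4569: 1, 3, 1523
Sum = 1 + 3 + 1523 = 1527

No, 4569 is not perfect (1527 ≠ 4569)


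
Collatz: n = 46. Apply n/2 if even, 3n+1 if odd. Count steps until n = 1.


46 → 23 → 70 → 35 → 106 → 53 → 160 → 80 → 40 → 20 → 10 → 5 → 16 → 8 → 4 → 2 → 1
Total steps = 16

16 steps


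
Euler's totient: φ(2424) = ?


2424 = 2^3 × 3 × 101
Prime factors: 2, 3, 101
φ(2424) = 2424 × (1-1/2) × (1-1/3) × (1-1/101)
= 2424 × 1/2 × 2/3 × 100/101 = 800

φ(2424) = 800


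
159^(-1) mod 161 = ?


Use the extended Euclidean algorithm on (161, 159); each row r = 161*s + 159*t:
r=161, s=1, t=0
r=159, s=0, t=1
q=1: r=2, s=1, t=-1   [161*(1) + 159*(-1) = 2]
q=79: r=1, s=-79, t=80   [161*(-79) + 159*(80) = 1]
q=2: r=0, s=159, t=-161   [161*(159) + 159*(-161) = 0]
GCD = 1 with t = 80, so 159*(80) ≡ 1 (mod 161)
Inverse = 80 mod 161 = 80
Check: 159 * 80 = 12720 ≡ 1 (mod 161)

159^(-1) ≡ 80 (mod 161)


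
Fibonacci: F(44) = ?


Sequence: 1, 1, 2, 3, 5, 8, 13, 21, 34, 55, 89, 144, 233, 377, 610, 987, 1597, 2584, 4181, 6765, 10946, 17711, 28657, 46368, 75025, 121393, 196418, 317811, 514229, 832040, 1346269, 2178309, 3524578, 5702887, 9227465, 14930352, 24157817, 39088169, 63245986, 102334155, 165580141, 267914296, 433494437, 701408733
F(44) = 701408733


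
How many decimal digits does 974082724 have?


974082724 has 9 digits in base 10
floor(log10(974082724)) + 1 = floor(8.9886) + 1 = 9

9 digits (base 10)


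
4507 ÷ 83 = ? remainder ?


4507 = 83 * 54 + 25
Check: 4482 + 25 = 4507

q = 54, r = 25


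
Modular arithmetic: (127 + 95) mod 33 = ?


127 + 95 = 222
222 mod 33 = 24


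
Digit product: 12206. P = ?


1 × 2 × 2 × 0 × 6 = 0


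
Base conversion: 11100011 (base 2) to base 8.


11100011 (base 2) = 227 (decimal)
227 (decimal) = 343 (base 8)


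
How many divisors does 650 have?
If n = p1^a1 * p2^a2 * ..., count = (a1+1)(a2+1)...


650 = 2^1 × 5^2 × 13^1
d(650) = (1+1) × (2+1) × (1+1) = 12

12 divisors


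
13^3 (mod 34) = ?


13^1 mod 34 = 13
13^2 mod 34 = 33
13^3 mod 34 = 21


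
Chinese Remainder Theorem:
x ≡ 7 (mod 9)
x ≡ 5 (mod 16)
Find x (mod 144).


M = 9*16 = 144
M1 = M/9 = 16, M2 = M/16 = 9
M1^(-1) mod 9 = 4, M2^(-1) mod 16 = 9
x = 7*16*4 + 5*9*9 = 853
853 mod 144 = 133
Check: 133 mod 9 = 7 ✓, 133 mod 16 = 5 ✓

x ≡ 133 (mod 144)


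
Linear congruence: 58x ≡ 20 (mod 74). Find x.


GCD(58, 74) = 2 divides 20
Divide: 29x ≡ 10 (mod 37)
x ≡ 8 (mod 37)


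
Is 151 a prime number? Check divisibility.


Check divisors up to sqrt(151) = 12.2882
No divisors found.
151 is prime.

Yes, 151 is prime


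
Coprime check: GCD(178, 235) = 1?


Euclidean algorithm:
235 = 1 * 178 + 57
178 = 3 * 57 + 7
57 = 8 * 7 + 1
7 = 7 * 1 + 0
GCD(178, 235) = 1

Yes, coprime (GCD = 1)


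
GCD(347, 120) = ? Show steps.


347 = 2 * 120 + 107
120 = 1 * 107 + 13
107 = 8 * 13 + 3
13 = 4 * 3 + 1
3 = 3 * 1 + 0
GCD = 1


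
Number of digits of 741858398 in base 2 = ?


741858398 in base 2 = 101100001101111101110001011110
Number of digits = 30

30 digits (base 2)


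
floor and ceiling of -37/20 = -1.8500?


-37/20 = -1.8500
floor = -2
ceil = -1

floor = -2, ceil = -1


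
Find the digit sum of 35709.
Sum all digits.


3 + 5 + 7 + 0 + 9 = 24


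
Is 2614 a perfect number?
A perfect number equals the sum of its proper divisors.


Proper divisors of 2614: 1, 2, 1307
Sum = 1 + 2 + 1307 = 1310

No, 2614 is not perfect (1310 ≠ 2614)


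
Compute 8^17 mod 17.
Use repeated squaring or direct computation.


8^1 mod 17 = 8
8^2 mod 17 = 13
8^3 mod 17 = 2
8^4 mod 17 = 16
8^5 mod 17 = 9
8^6 mod 17 = 4
8^7 mod 17 = 15
8^8 mod 17 = 1
8^9 mod 17 = 8
8^10 mod 17 = 13
8^11 mod 17 = 2
8^12 mod 17 = 16
8^13 mod 17 = 9
8^14 mod 17 = 4
8^15 mod 17 = 15
8^16 mod 17 = 1
8^17 mod 17 = 8


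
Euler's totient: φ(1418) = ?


1418 = 2 × 709
Prime factors: 2, 709
φ(1418) = 1418 × (1-1/2) × (1-1/709)
= 1418 × 1/2 × 708/709 = 708

φ(1418) = 708


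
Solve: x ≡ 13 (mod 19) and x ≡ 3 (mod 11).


M = 19*11 = 209
M1 = M/19 = 11, M2 = M/11 = 19
M1^(-1) mod 19 = 7, M2^(-1) mod 11 = 7
x = 13*11*7 + 3*19*7 = 1400
1400 mod 209 = 146
Check: 146 mod 19 = 13 ✓, 146 mod 11 = 3 ✓

x ≡ 146 (mod 209)


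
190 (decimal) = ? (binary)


190 (base 10) = 190 (decimal)
190 (decimal) = 10111110 (base 2)


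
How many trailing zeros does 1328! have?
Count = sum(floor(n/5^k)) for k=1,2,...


floor(1328/5) = 265
floor(1328/25) = 53
floor(1328/125) = 10
floor(1328/625) = 2
Total = 330

330 trailing zeros


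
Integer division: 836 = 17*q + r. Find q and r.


836 = 17 * 49 + 3
Check: 833 + 3 = 836

q = 49, r = 3


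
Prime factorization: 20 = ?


20 / 2 = 10
10 / 2 = 5
5 / 5 = 1
20 = 2^2 × 5


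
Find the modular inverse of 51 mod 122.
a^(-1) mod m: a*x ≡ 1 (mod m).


Use the extended Euclidean algorithm on (122, 51); each row r = 122*s + 51*t:
r=122, s=1, t=0
r=51, s=0, t=1
q=2: r=20, s=1, t=-2   [122*(1) + 51*(-2) = 20]
q=2: r=11, s=-2, t=5   [122*(-2) + 51*(5) = 11]
q=1: r=9, s=3, t=-7   [122*(3) + 51*(-7) = 9]
q=1: r=2, s=-5, t=12   [122*(-5) + 51*(12) = 2]
q=4: r=1, s=23, t=-55   [122*(23) + 51*(-55) = 1]
q=2: r=0, s=-51, t=122   [122*(-51) + 51*(122) = 0]
GCD = 1 with t = -55, so 51*(-55) ≡ 1 (mod 122)
Inverse = -55 mod 122 = 67
Check: 51 * 67 = 3417 ≡ 1 (mod 122)

51^(-1) ≡ 67 (mod 122)
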